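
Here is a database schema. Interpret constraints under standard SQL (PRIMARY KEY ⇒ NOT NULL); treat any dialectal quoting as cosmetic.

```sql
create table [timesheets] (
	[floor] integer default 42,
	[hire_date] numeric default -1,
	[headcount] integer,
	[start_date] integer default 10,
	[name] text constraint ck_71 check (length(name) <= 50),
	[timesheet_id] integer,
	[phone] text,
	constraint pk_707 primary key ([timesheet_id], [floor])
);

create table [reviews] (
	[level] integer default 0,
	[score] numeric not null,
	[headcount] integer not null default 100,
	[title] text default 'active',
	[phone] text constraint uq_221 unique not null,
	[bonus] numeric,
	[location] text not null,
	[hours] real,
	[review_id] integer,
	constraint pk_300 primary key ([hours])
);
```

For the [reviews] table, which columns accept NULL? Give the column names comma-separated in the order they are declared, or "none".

- level: DEFAULT only fills an omitted column; an explicit NULL is still allowed → nullable.
- score: declared NOT NULL → not nullable.
- headcount: declared NOT NULL → not nullable.
- title: DEFAULT only fills an omitted column; an explicit NULL is still allowed → nullable.
- phone: declared NOT NULL → not nullable.
- bonus: no NOT NULL constraint applies → nullable.
- location: declared NOT NULL → not nullable.
- hours: part of the PRIMARY KEY, which implies NOT NULL → not nullable.
- review_id: no NOT NULL constraint applies → nullable.

level, title, bonus, review_id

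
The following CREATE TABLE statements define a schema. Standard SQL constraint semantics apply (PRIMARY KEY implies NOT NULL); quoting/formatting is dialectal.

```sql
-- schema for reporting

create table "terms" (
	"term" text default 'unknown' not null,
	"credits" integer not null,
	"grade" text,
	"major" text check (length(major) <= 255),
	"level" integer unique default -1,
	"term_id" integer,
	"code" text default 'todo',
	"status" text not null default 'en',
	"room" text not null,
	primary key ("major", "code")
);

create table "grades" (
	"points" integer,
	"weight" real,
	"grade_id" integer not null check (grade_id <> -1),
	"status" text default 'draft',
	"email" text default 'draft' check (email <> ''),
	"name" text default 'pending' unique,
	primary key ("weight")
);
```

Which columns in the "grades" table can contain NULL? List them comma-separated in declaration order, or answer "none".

points, status, email, name

- points: no NOT NULL constraint applies → nullable.
- weight: part of the PRIMARY KEY, which implies NOT NULL → not nullable.
- grade_id: declared NOT NULL → not nullable.
- status: DEFAULT only fills an omitted column; an explicit NULL is still allowed → nullable.
- email: CHECK does not forbid NULL (a CHECK constraint passes when its expression is NULL) → nullable.
- name: UNIQUE does not imply NOT NULL → nullable.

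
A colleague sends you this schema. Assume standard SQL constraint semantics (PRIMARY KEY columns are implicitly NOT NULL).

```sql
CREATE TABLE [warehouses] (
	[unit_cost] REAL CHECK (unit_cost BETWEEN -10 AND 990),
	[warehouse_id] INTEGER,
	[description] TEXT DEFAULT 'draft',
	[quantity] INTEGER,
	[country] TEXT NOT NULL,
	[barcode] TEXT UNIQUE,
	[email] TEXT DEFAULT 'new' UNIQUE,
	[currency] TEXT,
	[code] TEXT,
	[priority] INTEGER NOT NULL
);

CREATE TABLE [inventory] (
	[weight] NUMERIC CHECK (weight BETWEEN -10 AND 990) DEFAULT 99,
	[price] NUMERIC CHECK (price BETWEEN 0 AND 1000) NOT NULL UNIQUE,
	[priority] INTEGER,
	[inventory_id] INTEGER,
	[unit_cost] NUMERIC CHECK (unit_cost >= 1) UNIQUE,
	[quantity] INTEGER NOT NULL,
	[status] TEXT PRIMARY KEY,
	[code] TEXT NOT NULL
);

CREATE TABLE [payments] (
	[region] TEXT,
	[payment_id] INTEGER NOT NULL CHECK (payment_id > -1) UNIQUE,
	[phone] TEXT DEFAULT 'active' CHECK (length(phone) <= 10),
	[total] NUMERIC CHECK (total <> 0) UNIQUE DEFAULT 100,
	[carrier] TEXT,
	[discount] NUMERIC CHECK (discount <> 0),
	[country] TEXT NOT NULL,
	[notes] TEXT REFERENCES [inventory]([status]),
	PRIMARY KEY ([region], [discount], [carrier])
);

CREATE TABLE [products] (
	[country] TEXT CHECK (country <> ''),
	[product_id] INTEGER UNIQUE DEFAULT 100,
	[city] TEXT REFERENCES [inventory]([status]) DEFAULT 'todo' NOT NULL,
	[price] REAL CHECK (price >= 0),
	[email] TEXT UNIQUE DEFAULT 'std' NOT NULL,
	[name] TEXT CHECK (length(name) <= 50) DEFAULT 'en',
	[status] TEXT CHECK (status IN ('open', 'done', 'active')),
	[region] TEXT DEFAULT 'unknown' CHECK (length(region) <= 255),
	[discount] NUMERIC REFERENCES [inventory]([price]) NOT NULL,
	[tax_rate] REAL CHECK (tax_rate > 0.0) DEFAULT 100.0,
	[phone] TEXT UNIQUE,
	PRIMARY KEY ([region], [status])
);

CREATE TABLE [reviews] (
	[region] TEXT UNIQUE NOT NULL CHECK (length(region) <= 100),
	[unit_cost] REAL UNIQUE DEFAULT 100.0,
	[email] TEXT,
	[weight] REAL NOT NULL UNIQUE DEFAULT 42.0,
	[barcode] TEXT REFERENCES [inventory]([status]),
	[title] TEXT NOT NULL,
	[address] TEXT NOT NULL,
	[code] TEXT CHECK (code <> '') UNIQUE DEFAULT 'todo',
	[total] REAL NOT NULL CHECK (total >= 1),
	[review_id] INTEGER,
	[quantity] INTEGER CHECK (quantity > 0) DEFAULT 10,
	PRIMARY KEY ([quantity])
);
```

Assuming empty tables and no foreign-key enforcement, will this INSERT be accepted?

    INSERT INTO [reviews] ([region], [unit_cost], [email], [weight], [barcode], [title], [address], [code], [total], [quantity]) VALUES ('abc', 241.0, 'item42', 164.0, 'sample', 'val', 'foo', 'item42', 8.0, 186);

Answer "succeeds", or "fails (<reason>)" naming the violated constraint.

succeeds

NOT NULL columns: address is supplied; quantity is supplied; region is supplied; title is supplied; total is supplied; weight is supplied.
CHECK constraints: 'abc' satisfies (length(region) <= 100); 'item42' satisfies (code <> ''); 8.0 satisfies (total >= 1); 186 satisfies (quantity > 0).
No constraint is violated.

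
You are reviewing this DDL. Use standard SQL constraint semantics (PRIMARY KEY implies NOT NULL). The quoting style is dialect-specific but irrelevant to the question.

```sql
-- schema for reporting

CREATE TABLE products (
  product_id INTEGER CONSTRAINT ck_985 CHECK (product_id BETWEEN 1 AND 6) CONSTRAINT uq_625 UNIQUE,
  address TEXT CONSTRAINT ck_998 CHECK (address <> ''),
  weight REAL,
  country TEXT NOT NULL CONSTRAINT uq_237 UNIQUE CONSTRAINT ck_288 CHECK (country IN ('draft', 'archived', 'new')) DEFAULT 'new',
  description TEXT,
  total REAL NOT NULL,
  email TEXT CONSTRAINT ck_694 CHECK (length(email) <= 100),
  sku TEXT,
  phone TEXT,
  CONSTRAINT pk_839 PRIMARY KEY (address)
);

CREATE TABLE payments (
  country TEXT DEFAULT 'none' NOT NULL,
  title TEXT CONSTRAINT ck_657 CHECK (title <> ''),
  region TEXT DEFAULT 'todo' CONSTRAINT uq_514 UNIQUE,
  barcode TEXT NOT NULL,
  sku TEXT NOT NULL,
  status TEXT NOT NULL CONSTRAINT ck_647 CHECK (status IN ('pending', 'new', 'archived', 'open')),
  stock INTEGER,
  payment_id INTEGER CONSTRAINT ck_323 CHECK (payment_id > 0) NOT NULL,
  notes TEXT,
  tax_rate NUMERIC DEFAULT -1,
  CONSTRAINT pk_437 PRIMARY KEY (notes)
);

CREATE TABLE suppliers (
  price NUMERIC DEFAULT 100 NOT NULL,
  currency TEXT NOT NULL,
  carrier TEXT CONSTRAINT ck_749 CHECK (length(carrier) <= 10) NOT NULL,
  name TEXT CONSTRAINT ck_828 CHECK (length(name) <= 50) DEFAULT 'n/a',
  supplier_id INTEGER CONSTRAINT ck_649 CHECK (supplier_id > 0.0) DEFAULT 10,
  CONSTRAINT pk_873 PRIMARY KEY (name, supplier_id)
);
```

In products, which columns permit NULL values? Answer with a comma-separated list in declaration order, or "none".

- product_id: CHECK does not forbid NULL (a CHECK constraint passes when its expression is NULL) → nullable.
- address: part of the PRIMARY KEY, which implies NOT NULL → not nullable.
- weight: no NOT NULL constraint applies → nullable.
- country: declared NOT NULL → not nullable.
- description: no NOT NULL constraint applies → nullable.
- total: declared NOT NULL → not nullable.
- email: CHECK does not forbid NULL (a CHECK constraint passes when its expression is NULL) → nullable.
- sku: no NOT NULL constraint applies → nullable.
- phone: no NOT NULL constraint applies → nullable.

product_id, weight, description, email, sku, phone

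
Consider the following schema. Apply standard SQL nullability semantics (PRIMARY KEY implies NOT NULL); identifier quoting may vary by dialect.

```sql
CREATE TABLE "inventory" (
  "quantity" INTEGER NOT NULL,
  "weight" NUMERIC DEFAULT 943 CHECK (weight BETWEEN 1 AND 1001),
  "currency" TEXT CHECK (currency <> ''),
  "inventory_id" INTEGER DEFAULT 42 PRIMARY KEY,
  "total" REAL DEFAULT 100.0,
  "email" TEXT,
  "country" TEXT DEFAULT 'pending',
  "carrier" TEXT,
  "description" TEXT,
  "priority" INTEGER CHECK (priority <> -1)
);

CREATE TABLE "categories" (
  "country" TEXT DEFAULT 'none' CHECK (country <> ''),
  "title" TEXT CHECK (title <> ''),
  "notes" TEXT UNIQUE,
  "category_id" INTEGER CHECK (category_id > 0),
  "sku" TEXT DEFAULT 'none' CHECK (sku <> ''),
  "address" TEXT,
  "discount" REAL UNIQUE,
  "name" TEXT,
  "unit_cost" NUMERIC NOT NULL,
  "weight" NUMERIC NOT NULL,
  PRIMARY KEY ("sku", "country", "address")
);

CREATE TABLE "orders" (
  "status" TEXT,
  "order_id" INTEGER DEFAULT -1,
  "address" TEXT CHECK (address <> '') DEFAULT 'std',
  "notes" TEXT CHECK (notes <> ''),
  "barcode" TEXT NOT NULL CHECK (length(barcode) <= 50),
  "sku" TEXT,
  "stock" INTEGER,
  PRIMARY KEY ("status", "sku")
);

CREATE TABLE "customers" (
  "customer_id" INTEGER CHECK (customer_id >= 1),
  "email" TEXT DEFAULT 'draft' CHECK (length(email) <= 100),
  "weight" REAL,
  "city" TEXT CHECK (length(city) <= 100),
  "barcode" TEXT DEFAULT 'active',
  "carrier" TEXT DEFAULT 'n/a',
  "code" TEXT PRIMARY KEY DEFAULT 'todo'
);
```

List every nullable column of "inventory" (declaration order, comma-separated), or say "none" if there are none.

- quantity: declared NOT NULL → not nullable.
- weight: CHECK does not forbid NULL (a CHECK constraint passes when its expression is NULL) → nullable.
- currency: CHECK does not forbid NULL (a CHECK constraint passes when its expression is NULL) → nullable.
- inventory_id: part of the PRIMARY KEY, which implies NOT NULL → not nullable.
- total: DEFAULT only fills an omitted column; an explicit NULL is still allowed → nullable.
- email: no NOT NULL constraint applies → nullable.
- country: DEFAULT only fills an omitted column; an explicit NULL is still allowed → nullable.
- carrier: no NOT NULL constraint applies → nullable.
- description: no NOT NULL constraint applies → nullable.
- priority: CHECK does not forbid NULL (a CHECK constraint passes when its expression is NULL) → nullable.

weight, currency, total, email, country, carrier, description, priority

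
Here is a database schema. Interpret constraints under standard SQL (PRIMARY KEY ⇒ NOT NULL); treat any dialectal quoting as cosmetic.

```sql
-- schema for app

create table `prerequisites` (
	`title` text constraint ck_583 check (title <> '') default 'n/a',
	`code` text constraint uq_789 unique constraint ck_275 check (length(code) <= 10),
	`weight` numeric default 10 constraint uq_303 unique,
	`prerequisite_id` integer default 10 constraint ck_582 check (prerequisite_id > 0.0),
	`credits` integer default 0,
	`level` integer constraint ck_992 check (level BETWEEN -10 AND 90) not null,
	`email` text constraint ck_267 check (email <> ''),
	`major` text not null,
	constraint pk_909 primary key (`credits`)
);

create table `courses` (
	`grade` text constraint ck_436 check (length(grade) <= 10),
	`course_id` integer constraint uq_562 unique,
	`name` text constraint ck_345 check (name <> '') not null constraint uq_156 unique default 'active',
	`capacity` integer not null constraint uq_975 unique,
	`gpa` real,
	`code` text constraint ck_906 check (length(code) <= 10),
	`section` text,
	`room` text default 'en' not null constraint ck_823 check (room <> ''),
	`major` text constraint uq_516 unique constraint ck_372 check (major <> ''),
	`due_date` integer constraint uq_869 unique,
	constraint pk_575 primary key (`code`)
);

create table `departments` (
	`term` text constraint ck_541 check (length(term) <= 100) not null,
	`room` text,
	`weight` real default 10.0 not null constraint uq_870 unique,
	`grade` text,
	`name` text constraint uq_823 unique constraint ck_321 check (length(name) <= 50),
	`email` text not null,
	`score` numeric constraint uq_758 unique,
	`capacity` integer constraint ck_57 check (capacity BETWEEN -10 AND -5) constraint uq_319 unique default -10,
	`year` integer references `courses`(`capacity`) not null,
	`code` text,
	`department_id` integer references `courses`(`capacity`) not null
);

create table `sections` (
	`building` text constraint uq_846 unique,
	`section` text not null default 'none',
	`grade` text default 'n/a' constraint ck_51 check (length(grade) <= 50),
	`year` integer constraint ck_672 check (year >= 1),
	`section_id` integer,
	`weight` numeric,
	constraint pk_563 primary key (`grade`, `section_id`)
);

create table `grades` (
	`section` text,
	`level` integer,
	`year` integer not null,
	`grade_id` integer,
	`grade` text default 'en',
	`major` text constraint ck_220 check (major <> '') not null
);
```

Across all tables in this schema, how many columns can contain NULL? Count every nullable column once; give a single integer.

24

prerequisites: 5 nullable (title, code, weight, prerequisite_id, email — PK (credits) and explicit NOT NULL columns excluded).
courses: 6 nullable (grade, course_id, gpa, section, major, due_date — PK (code) and explicit NOT NULL columns excluded).
departments: 6 nullable (room, grade, name, score, capacity, code — PK none and explicit NOT NULL columns excluded).
sections: 3 nullable (building, year, weight — PK (grade, section_id) and explicit NOT NULL columns excluded).
grades: 4 nullable (section, level, grade_id, grade — PK none and explicit NOT NULL columns excluded).
Total: 5 + 6 + 6 + 3 + 4 = 24.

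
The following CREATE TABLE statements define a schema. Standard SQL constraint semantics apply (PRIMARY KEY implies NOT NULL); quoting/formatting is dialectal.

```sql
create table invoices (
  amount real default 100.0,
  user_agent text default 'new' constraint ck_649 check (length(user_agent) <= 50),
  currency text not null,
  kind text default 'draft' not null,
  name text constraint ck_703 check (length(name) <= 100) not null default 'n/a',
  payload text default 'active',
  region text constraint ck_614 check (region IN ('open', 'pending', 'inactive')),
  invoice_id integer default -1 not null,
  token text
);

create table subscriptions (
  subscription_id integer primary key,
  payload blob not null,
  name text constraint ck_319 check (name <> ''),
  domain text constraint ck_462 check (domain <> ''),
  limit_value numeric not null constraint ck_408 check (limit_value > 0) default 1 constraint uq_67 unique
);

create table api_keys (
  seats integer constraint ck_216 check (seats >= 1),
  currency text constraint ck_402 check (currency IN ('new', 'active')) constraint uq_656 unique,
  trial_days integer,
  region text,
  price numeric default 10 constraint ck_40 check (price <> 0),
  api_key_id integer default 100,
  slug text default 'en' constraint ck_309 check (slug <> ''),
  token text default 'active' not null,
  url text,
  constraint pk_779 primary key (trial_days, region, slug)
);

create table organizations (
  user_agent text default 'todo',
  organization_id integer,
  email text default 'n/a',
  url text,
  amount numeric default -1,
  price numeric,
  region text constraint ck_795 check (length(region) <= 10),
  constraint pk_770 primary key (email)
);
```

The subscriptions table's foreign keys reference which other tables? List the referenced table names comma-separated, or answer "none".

none

No column in subscriptions has a REFERENCES clause.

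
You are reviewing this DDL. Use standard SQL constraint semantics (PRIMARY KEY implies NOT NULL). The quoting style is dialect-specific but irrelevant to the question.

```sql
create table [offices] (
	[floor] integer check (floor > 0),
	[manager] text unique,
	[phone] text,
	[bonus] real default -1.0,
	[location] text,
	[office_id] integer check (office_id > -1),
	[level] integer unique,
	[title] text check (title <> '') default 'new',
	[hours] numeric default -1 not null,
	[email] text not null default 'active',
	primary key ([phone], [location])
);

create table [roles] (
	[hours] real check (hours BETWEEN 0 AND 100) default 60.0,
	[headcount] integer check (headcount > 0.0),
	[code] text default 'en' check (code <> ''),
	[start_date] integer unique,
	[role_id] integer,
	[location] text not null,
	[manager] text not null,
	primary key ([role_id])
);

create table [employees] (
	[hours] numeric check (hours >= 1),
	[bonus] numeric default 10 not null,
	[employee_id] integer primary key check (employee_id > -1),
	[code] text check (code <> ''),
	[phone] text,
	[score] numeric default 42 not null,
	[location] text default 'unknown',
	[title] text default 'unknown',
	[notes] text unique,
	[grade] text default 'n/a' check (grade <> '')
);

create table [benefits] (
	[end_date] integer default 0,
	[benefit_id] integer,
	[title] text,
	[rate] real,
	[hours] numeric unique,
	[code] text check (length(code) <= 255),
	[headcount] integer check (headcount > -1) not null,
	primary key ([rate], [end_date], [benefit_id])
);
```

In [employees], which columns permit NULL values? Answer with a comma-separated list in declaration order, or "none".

hours, code, phone, location, title, notes, grade

- hours: CHECK does not forbid NULL (a CHECK constraint passes when its expression is NULL) → nullable.
- bonus: declared NOT NULL → not nullable.
- employee_id: part of the PRIMARY KEY, which implies NOT NULL → not nullable.
- code: CHECK does not forbid NULL (a CHECK constraint passes when its expression is NULL) → nullable.
- phone: no NOT NULL constraint applies → nullable.
- score: declared NOT NULL → not nullable.
- location: DEFAULT only fills an omitted column; an explicit NULL is still allowed → nullable.
- title: DEFAULT only fills an omitted column; an explicit NULL is still allowed → nullable.
- notes: UNIQUE does not imply NOT NULL → nullable.
- grade: CHECK does not forbid NULL (a CHECK constraint passes when its expression is NULL) → nullable.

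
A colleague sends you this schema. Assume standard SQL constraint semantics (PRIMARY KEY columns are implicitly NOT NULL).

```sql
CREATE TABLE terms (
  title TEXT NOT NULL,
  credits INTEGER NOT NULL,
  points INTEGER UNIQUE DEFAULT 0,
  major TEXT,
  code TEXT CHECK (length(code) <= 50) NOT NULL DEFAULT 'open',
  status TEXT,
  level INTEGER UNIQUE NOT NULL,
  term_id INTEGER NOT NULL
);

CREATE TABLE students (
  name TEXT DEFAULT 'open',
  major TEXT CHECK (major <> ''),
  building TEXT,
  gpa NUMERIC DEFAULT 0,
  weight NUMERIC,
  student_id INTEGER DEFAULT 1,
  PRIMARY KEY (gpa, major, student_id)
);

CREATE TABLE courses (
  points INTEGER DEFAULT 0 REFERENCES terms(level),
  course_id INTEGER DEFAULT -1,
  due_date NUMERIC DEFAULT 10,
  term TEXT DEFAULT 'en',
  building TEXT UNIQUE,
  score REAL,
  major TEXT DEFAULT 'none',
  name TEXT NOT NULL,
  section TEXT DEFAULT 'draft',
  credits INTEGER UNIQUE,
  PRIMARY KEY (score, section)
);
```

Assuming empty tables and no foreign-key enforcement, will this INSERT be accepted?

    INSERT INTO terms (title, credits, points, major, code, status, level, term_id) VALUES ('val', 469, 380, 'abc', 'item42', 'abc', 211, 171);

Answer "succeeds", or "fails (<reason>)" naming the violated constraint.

succeeds

NOT NULL columns: code is supplied; credits is supplied; level is supplied; term_id is supplied; title is supplied.
CHECK constraints: 'item42' satisfies (length(code) <= 50).
No constraint is violated.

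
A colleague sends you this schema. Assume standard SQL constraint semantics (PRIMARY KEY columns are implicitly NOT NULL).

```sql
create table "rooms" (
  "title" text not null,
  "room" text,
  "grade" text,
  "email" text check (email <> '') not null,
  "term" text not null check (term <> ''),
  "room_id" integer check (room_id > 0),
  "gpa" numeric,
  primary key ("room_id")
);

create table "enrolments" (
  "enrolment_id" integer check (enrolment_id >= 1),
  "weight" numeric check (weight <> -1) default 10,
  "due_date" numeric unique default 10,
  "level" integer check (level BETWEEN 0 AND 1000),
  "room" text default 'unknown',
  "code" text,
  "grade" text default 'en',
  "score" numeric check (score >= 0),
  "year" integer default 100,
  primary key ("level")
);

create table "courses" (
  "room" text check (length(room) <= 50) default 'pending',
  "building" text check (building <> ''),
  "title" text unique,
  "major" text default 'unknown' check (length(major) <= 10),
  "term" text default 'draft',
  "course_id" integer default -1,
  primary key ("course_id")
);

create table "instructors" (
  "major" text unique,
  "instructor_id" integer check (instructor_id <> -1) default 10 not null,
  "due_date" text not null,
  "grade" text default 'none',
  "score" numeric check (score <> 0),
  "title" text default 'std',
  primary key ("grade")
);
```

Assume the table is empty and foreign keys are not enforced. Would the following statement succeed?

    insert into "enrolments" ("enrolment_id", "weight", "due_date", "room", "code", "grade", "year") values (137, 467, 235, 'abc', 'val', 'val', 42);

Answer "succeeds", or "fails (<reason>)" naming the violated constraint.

level is omitted from the column list and has no DEFAULT, so it would receive NULL.
But level is part of the PRIMARY KEY (implied NOT NULL).

fails (NOT NULL on level)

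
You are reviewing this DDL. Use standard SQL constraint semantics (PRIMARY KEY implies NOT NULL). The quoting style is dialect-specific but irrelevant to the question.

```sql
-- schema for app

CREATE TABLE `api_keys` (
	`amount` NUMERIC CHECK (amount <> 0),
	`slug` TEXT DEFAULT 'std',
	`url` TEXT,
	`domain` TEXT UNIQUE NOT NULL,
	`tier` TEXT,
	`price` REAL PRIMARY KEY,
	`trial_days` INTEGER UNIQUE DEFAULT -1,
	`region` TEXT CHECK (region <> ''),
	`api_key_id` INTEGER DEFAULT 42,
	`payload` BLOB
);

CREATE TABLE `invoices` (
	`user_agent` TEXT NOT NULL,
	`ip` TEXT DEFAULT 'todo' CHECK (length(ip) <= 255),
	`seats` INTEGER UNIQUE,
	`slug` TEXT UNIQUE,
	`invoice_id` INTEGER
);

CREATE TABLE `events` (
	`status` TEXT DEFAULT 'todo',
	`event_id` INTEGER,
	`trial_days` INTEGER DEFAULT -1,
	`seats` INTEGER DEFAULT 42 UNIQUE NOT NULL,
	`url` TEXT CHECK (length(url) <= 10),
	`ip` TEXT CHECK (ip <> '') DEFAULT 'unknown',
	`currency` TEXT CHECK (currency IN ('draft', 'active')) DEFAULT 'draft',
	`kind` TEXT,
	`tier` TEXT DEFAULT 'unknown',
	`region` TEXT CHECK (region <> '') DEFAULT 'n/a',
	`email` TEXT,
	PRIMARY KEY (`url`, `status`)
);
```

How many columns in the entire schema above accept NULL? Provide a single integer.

20

api_keys: 8 nullable (amount, slug, url, tier, trial_days, region, api_key_id, payload — PK (price) and explicit NOT NULL columns excluded).
invoices: 4 nullable (ip, seats, slug, invoice_id — PK none and explicit NOT NULL columns excluded).
events: 8 nullable (event_id, trial_days, ip, currency, kind, tier, region, email — PK (url, status) and explicit NOT NULL columns excluded).
Total: 8 + 4 + 8 = 20.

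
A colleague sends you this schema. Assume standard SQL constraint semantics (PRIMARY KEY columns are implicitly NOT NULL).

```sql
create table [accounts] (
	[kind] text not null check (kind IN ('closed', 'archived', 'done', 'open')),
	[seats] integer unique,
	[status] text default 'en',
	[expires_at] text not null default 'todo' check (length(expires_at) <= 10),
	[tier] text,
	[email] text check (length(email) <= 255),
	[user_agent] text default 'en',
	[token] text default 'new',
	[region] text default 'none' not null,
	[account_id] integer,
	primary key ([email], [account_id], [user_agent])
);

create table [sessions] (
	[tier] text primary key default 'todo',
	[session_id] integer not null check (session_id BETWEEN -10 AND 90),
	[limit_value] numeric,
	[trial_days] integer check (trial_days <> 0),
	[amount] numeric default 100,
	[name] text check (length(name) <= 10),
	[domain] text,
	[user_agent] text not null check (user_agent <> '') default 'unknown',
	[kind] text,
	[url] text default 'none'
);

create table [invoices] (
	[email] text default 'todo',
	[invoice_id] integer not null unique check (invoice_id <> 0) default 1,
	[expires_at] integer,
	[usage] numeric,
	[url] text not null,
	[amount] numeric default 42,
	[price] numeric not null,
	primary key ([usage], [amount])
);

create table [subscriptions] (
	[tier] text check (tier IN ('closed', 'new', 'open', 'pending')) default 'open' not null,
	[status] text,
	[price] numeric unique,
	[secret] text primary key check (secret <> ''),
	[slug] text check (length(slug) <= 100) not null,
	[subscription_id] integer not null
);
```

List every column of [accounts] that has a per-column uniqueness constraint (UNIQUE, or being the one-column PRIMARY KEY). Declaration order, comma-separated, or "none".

- kind: no UNIQUE or single-column PK constraint.
- seats: declared UNIQUE → unique.
- status: no UNIQUE or single-column PK constraint.
- expires_at: no UNIQUE or single-column PK constraint.
- tier: no UNIQUE or single-column PK constraint.
- email: part of a composite PRIMARY KEY — only the tuple is unique, not this column on its own.
- user_agent: part of a composite PRIMARY KEY — only the tuple is unique, not this column on its own.
- token: no UNIQUE or single-column PK constraint.
- region: no UNIQUE or single-column PK constraint.
- account_id: part of a composite PRIMARY KEY — only the tuple is unique, not this column on its own.

seats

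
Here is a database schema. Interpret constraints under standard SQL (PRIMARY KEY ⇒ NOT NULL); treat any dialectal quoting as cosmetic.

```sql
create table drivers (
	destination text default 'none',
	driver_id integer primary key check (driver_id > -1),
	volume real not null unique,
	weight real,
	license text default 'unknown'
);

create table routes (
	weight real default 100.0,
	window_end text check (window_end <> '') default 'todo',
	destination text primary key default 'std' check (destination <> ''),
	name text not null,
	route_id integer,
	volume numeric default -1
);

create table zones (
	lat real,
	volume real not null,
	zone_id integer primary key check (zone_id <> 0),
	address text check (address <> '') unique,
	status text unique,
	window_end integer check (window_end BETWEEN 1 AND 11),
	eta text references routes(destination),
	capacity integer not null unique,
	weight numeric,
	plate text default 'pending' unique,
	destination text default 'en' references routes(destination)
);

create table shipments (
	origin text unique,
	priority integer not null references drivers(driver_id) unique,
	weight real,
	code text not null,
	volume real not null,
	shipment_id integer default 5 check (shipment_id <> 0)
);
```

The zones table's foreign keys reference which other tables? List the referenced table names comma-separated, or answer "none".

- eta REFERENCES routes(destination).
- destination REFERENCES routes(destination).

routes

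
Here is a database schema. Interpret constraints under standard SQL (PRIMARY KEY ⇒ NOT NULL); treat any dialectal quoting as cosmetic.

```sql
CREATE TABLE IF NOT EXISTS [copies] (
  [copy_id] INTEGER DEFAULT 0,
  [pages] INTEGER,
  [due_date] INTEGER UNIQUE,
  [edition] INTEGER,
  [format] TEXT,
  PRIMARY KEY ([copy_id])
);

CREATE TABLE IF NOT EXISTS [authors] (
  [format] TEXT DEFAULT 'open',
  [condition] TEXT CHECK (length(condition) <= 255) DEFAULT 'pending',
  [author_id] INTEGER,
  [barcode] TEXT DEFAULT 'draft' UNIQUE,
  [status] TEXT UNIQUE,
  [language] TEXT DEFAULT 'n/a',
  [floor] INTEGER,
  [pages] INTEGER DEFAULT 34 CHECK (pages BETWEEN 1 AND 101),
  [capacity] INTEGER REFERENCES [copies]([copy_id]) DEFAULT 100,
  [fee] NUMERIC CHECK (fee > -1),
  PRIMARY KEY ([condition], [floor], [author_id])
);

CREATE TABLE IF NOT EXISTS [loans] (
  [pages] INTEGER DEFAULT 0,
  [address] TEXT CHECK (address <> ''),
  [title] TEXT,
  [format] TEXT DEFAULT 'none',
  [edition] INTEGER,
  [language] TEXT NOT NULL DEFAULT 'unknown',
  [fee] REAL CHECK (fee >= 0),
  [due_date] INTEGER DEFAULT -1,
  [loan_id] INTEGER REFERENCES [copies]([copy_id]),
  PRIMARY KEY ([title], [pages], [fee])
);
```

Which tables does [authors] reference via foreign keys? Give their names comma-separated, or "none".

copies

- capacity REFERENCES copies(copy_id).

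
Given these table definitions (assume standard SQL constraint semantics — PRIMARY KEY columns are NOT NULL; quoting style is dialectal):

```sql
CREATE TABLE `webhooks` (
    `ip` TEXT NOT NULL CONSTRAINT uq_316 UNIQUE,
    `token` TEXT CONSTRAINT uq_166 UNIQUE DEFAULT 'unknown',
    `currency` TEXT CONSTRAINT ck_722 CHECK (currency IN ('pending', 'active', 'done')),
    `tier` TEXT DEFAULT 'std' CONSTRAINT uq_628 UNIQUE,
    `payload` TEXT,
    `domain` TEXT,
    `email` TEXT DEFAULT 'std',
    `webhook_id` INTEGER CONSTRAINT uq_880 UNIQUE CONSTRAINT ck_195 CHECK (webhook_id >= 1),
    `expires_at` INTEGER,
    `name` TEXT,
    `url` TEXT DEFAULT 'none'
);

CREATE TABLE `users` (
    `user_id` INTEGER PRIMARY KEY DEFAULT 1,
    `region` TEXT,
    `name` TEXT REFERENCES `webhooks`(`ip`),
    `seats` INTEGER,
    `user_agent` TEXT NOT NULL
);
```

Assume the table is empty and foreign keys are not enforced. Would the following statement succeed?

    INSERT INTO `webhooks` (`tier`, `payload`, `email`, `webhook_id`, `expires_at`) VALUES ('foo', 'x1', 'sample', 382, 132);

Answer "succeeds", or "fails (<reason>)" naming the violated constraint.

fails (NOT NULL on ip)

ip is omitted from the column list and has no DEFAULT, so it would receive NULL.
But ip is declared NOT NULL.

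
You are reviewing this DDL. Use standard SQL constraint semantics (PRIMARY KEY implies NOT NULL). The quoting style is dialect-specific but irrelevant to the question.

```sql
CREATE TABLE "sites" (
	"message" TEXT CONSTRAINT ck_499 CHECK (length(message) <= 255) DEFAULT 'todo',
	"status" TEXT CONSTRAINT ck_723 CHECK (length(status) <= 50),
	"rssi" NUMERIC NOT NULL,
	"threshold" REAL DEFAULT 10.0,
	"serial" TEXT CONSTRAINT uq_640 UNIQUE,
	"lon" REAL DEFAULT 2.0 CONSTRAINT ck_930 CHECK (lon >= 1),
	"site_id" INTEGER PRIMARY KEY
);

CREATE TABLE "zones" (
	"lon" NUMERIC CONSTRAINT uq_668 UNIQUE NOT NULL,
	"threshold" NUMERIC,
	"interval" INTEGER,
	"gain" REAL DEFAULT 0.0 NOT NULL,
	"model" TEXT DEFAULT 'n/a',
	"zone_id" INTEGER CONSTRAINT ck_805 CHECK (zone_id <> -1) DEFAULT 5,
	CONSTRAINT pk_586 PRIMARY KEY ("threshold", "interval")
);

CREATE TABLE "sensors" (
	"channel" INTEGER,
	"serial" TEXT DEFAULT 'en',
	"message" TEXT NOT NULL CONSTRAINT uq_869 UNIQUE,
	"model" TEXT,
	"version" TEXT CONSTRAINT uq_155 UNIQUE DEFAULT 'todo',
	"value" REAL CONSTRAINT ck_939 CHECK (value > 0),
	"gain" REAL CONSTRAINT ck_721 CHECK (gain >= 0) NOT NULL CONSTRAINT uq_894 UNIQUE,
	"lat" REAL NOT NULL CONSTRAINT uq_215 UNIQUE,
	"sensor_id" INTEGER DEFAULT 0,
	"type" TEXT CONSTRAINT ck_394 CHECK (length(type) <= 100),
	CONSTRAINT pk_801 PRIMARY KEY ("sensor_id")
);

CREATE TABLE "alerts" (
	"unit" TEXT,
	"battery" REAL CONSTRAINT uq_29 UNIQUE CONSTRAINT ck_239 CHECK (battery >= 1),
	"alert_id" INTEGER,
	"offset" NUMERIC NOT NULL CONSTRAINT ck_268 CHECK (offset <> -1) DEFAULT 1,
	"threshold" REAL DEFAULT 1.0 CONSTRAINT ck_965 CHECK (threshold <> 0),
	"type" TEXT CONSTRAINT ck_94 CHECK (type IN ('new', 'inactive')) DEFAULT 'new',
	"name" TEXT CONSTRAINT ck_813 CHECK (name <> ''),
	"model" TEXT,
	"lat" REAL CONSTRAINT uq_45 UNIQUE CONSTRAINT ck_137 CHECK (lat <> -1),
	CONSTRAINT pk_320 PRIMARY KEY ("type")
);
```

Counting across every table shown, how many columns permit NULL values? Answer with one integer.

20

sites: 5 nullable (message, status, threshold, serial, lon — PK (site_id) and explicit NOT NULL columns excluded).
zones: 2 nullable (model, zone_id — PK (threshold, interval) and explicit NOT NULL columns excluded).
sensors: 6 nullable (channel, serial, model, version, value, type — PK (sensor_id) and explicit NOT NULL columns excluded).
alerts: 7 nullable (unit, battery, alert_id, threshold, name, model, lat — PK (type) and explicit NOT NULL columns excluded).
Total: 5 + 2 + 6 + 7 = 20.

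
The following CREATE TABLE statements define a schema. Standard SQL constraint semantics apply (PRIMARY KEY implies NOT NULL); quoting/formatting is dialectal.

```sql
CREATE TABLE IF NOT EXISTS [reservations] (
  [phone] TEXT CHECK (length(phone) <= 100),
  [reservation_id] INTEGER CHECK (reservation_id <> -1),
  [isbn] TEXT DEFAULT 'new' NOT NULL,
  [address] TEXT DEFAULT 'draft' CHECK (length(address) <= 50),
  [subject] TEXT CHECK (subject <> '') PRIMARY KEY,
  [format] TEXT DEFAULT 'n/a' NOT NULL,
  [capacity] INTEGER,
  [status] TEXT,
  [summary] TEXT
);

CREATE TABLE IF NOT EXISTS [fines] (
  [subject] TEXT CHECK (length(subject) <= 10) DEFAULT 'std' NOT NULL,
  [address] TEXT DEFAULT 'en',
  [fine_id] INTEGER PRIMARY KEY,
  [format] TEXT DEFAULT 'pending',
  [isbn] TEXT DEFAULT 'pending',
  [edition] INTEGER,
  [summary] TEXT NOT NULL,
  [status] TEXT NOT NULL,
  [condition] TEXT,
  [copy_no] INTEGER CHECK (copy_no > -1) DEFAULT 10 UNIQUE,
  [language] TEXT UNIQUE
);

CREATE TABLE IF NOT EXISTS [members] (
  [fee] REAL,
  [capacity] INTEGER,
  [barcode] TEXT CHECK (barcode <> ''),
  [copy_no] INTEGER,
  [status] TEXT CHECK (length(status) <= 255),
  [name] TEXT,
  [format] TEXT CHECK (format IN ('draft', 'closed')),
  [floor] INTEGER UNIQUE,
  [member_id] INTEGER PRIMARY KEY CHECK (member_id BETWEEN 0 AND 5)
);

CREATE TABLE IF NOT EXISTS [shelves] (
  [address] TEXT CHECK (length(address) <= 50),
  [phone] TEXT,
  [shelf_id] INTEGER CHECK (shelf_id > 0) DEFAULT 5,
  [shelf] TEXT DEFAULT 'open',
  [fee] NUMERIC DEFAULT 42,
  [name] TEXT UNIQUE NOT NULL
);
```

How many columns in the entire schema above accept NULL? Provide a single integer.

reservations: 6 nullable (phone, reservation_id, address, capacity, status, summary — PK (subject) and explicit NOT NULL columns excluded).
fines: 7 nullable (address, format, isbn, edition, condition, copy_no, language — PK (fine_id) and explicit NOT NULL columns excluded).
members: 8 nullable (fee, capacity, barcode, copy_no, status, name, format, floor — PK (member_id) and explicit NOT NULL columns excluded).
shelves: 5 nullable (address, phone, shelf_id, shelf, fee — PK none and explicit NOT NULL columns excluded).
Total: 6 + 7 + 8 + 5 = 26.

26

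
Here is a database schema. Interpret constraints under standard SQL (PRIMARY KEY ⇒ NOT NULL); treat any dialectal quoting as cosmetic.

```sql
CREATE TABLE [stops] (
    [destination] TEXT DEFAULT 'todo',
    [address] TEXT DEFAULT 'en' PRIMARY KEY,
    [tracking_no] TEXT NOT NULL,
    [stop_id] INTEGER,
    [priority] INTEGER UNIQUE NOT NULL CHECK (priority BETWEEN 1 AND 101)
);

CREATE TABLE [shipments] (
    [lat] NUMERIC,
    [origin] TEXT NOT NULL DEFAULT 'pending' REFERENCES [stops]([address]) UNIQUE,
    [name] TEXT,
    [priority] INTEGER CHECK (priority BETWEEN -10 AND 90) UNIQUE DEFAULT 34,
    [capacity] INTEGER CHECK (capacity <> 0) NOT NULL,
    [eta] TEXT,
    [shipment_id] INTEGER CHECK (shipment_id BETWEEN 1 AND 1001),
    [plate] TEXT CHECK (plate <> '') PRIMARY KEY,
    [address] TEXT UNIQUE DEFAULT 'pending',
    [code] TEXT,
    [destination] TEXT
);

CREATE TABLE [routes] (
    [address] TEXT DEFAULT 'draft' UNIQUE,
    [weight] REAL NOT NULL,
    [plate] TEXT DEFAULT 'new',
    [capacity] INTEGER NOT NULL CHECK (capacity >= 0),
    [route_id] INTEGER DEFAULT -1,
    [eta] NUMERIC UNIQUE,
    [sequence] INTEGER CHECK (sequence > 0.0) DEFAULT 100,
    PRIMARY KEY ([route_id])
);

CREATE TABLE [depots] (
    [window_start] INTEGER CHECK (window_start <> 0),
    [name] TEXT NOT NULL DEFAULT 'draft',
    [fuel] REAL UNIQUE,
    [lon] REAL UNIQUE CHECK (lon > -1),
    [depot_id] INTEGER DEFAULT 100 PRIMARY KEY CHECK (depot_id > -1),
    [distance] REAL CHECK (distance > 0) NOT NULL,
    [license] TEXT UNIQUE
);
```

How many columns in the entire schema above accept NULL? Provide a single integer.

stops: 2 nullable (destination, stop_id — PK (address) and explicit NOT NULL columns excluded).
shipments: 8 nullable (lat, name, priority, eta, shipment_id, address, code, destination — PK (plate) and explicit NOT NULL columns excluded).
routes: 4 nullable (address, plate, eta, sequence — PK (route_id) and explicit NOT NULL columns excluded).
depots: 4 nullable (window_start, fuel, lon, license — PK (depot_id) and explicit NOT NULL columns excluded).
Total: 2 + 8 + 4 + 4 = 18.

18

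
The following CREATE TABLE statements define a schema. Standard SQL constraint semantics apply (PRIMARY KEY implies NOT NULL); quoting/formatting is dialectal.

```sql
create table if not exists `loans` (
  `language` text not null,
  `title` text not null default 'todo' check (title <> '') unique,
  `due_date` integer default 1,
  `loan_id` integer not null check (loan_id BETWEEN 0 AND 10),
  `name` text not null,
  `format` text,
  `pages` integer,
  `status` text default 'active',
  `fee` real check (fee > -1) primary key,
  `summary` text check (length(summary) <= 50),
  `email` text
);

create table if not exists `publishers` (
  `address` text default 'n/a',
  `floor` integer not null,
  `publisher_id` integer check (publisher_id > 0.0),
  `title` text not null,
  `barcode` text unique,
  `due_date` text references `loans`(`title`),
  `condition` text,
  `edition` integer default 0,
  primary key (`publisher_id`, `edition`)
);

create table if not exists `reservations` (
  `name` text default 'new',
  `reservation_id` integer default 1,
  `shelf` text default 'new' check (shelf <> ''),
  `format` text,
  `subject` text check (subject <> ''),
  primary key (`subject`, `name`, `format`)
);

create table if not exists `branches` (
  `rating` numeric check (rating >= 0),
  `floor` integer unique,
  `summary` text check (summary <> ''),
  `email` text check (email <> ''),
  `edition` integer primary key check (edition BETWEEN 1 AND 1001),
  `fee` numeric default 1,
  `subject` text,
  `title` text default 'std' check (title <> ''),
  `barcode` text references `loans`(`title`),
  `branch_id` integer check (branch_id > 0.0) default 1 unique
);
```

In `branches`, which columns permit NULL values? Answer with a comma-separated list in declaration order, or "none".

rating, floor, summary, email, fee, subject, title, barcode, branch_id

- rating: CHECK does not forbid NULL (a CHECK constraint passes when its expression is NULL) → nullable.
- floor: UNIQUE does not imply NOT NULL → nullable.
- summary: CHECK does not forbid NULL (a CHECK constraint passes when its expression is NULL) → nullable.
- email: CHECK does not forbid NULL (a CHECK constraint passes when its expression is NULL) → nullable.
- edition: part of the PRIMARY KEY, which implies NOT NULL → not nullable.
- fee: DEFAULT only fills an omitted column; an explicit NULL is still allowed → nullable.
- subject: no NOT NULL constraint applies → nullable.
- title: CHECK does not forbid NULL (a CHECK constraint passes when its expression is NULL) → nullable.
- barcode: a foreign key column may be NULL unless separately constrained → nullable.
- branch_id: CHECK does not forbid NULL (a CHECK constraint passes when its expression is NULL) → nullable.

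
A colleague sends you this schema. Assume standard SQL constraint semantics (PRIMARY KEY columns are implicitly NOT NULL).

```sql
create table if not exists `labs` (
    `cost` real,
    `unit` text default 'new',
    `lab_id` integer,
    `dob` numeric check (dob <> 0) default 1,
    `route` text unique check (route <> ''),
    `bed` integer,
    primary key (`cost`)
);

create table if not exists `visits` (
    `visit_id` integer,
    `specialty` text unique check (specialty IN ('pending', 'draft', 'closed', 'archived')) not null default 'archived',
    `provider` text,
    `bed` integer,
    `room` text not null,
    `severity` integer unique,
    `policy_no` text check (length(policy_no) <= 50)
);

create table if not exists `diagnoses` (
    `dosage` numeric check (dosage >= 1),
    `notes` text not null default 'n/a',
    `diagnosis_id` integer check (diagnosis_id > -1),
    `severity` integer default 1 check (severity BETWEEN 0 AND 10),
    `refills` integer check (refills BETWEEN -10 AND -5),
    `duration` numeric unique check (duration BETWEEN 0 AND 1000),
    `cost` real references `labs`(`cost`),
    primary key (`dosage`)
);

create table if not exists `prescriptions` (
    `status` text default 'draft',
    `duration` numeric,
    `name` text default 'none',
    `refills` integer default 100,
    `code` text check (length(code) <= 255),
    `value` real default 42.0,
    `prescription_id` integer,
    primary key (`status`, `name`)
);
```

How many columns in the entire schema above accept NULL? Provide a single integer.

20

labs: 5 nullable (unit, lab_id, dob, route, bed — PK (cost) and explicit NOT NULL columns excluded).
visits: 5 nullable (visit_id, provider, bed, severity, policy_no — PK none and explicit NOT NULL columns excluded).
diagnoses: 5 nullable (diagnosis_id, severity, refills, duration, cost — PK (dosage) and explicit NOT NULL columns excluded).
prescriptions: 5 nullable (duration, refills, code, value, prescription_id — PK (status, name) and explicit NOT NULL columns excluded).
Total: 5 + 5 + 5 + 5 = 20.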